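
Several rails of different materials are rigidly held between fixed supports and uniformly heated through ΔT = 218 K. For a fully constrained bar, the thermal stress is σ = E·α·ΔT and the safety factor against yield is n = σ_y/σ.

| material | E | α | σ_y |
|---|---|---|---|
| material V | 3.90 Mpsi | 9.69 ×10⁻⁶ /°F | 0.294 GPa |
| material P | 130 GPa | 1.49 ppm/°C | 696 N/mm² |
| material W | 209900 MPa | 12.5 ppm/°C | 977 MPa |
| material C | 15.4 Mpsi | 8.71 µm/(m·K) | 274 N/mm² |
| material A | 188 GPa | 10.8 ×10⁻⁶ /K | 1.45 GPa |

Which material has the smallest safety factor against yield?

material C

Converting E to GPa, α to ×10⁻⁶/K, σ_y to MPa, then σ and n for each:
  material V: E = 26.89, α = 17.4, σ_y = 294.0 → σ = 102 MPa, n = 2.88
  material P: E = 130.0, α = 1.49, σ_y = 696.0 → σ = 42.2 MPa, n = 16.5
  material W: E = 209.9, α = 12.5, σ_y = 977.0 → σ = 572 MPa, n = 1.71
  material C: E = 106.2, α = 8.71, σ_y = 274.0 → σ = 202 MPa, n = 1.36
  material A: E = 188.0, α = 10.8, σ_y = 1450 → σ = 443 MPa, n = 3.28
The minimum is material C at n = 1.36.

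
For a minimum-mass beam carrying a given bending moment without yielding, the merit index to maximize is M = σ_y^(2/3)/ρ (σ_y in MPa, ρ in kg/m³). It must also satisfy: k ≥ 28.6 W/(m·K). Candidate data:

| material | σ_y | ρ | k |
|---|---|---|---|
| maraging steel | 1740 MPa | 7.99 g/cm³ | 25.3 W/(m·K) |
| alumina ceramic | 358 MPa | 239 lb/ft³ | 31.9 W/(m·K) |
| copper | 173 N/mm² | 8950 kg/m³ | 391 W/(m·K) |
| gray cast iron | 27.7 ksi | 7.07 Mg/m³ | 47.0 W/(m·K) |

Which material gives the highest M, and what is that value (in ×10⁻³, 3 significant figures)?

alumina ceramic, M = 13.2×10⁻³

Screen on constraints: k ≥ 28.6 W/(m·K). Survivors: alumina ceramic, copper, gray cast iron.
Convert each candidate to consistent units, then evaluate M:
  alumina ceramic: σ_y = 358.0 MPa, ρ = 3828 kg/m³
  copper: σ_y = 173.0 MPa, ρ = 8950 kg/m³
  gray cast iron: σ_y = 191.0 MPa, ρ = 7070 kg/m³
  alumina ceramic: M = 13.2×10⁻³
  gray cast iron: M = 4.69×10⁻³
  copper: M = 3.47×10⁻³
The maximum is for alumina ceramic.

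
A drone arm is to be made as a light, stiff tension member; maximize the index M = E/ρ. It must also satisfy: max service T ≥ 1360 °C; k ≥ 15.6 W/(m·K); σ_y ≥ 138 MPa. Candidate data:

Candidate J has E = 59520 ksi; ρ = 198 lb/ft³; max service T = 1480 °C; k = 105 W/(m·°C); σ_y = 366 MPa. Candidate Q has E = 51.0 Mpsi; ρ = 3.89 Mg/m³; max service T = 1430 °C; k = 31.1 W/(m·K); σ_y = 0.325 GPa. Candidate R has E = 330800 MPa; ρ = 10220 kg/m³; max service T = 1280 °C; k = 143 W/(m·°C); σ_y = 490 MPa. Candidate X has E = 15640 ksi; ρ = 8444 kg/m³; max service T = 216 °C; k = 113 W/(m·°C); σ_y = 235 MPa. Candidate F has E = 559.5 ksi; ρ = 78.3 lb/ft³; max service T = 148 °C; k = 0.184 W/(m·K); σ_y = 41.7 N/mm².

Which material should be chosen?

Screen on constraints: max service T ≥ 1360 °C; k ≥ 15.6 W/(m·K); σ_y ≥ 138 MPa. Survivors: candidate J, candidate Q.
In SI units:
  candidate J: E = 410.4 GPa, ρ = 3172 kg/m³
  candidate Q: E = 351.6 GPa, ρ = 3890 kg/m³
  candidate J: M = 129 MN·m/kg
  candidate Q: M = 90.4 MN·m/kg
The maximum is for candidate J.

candidate J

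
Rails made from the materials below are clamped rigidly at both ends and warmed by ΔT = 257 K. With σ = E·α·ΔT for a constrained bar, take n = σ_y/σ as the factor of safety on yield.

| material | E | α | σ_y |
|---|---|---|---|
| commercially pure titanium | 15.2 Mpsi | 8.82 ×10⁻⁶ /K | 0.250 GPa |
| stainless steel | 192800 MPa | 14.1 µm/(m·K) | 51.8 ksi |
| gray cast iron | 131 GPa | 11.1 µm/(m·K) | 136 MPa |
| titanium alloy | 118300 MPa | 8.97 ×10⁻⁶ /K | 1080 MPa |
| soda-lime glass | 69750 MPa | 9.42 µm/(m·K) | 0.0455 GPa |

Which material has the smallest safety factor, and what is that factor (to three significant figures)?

soda-lime glass, n = 0.269

Per material, after unit conversion:
  commercially pure titanium: E = 104.8, α = 8.82, σ_y = 250.0 → σ = 238 MPa, n = 1.05
  stainless steel: E = 192.8, α = 14.1, σ_y = 357.1 → σ = 699 MPa, n = 0.511
  gray cast iron: E = 131.0, α = 11.1, σ_y = 136.0 → σ = 374 MPa, n = 0.364
  titanium alloy: E = 118.3, α = 8.97, σ_y = 1080 → σ = 273 MPa, n = 3.96
  soda-lime glass: E = 69.75, α = 9.42, σ_y = 45.50 → σ = 169 MPa, n = 0.269
The minimum is soda-lime glass at n = 0.269.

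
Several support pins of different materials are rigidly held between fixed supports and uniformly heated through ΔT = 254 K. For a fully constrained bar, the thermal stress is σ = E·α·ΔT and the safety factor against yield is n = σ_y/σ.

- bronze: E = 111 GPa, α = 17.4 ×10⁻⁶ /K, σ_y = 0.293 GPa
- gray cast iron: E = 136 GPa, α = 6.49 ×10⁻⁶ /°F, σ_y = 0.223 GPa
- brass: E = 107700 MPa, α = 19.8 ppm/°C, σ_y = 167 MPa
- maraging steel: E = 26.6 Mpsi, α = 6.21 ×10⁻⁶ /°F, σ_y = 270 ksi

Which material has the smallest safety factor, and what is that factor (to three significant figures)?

In consistent units (E in GPa, α in ×10⁻⁶/K, σ_y in MPa):
  bronze: E = 111.0, α = 17.4, σ_y = 293.0 → σ = 491 MPa, n = 0.597
  gray cast iron: E = 136.0, α = 11.7, σ_y = 223.0 → σ = 404 MPa, n = 0.553
  brass: E = 107.7, α = 19.8, σ_y = 167.0 → σ = 542 MPa, n = 0.308
  maraging steel: E = 183.4, α = 11.2, σ_y = 1862 → σ = 521 MPa, n = 3.58
The minimum is brass at n = 0.308.

brass, n = 0.308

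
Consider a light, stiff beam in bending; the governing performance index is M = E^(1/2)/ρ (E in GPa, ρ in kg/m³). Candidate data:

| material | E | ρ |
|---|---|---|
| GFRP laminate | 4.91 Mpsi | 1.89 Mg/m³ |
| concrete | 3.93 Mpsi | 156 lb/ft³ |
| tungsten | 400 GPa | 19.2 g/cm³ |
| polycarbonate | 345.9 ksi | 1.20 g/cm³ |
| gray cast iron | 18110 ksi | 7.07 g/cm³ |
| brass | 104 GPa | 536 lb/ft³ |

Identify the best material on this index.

Convert each candidate to consistent units, then evaluate M:
  GFRP laminate: E = 33.85 GPa, ρ = 1890 kg/m³
  concrete: E = 27.10 GPa, ρ = 2499 kg/m³
  tungsten: E = 400.0 GPa, ρ = 19200 kg/m³
  polycarbonate: E = 2.385 GPa, ρ = 1200 kg/m³
  gray cast iron: E = 124.9 GPa, ρ = 7070 kg/m³
  brass: E = 104.0 GPa, ρ = 8586 kg/m³
  GFRP laminate: M = 3.08×10⁻³
  concrete: M = 2.08×10⁻³
  gray cast iron: M = 1.58×10⁻³
  polycarbonate: M = 1.29×10⁻³
  brass: M = 1.19×10⁻³
  tungsten: M = 1.04×10⁻³
GFRP laminate ranks first.

GFRP laminate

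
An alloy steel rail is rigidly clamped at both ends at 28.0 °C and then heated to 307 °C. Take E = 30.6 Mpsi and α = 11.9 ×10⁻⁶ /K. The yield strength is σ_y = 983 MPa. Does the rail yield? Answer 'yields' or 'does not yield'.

E = 30.6 Mpsi = 211.0 GPa.
ΔT = 279.0 K. Constrained thermal stress σ = E·α·ΔT = 211.0×10³ MPa × 11.9×10⁻⁶ × 279.0 = 700 MPa (compressive).
Compare to σ_y = 983 MPa: σ < σ_y, so it does not yield.

does not yield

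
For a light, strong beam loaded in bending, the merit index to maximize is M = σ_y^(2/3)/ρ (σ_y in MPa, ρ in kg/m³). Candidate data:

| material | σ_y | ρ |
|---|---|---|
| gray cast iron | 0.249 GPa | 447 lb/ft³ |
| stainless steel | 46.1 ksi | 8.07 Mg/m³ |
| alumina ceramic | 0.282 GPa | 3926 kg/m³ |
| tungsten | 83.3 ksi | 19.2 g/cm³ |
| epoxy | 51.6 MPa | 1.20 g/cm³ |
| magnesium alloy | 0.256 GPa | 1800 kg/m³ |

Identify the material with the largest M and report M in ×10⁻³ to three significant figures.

Putting every candidate on a common basis:
  gray cast iron: σ_y = 249.0 MPa, ρ = 7160 kg/m³
  stainless steel: σ_y = 317.8 MPa, ρ = 8070 kg/m³
  alumina ceramic: σ_y = 282.0 MPa, ρ = 3926 kg/m³
  tungsten: σ_y = 574.3 MPa, ρ = 19200 kg/m³
  epoxy: σ_y = 51.60 MPa, ρ = 1200 kg/m³
  magnesium alloy: σ_y = 256.0 MPa, ρ = 1800 kg/m³
  magnesium alloy: M = 22.4×10⁻³
  epoxy: M = 11.6×10⁻³
  alumina ceramic: M = 11.0×10⁻³
  stainless steel: M = 5.77×10⁻³
  gray cast iron: M = 5.53×10⁻³
  tungsten: M = 3.60×10⁻³
Highest index: magnesium alloy.

magnesium alloy, M = 22.4×10⁻³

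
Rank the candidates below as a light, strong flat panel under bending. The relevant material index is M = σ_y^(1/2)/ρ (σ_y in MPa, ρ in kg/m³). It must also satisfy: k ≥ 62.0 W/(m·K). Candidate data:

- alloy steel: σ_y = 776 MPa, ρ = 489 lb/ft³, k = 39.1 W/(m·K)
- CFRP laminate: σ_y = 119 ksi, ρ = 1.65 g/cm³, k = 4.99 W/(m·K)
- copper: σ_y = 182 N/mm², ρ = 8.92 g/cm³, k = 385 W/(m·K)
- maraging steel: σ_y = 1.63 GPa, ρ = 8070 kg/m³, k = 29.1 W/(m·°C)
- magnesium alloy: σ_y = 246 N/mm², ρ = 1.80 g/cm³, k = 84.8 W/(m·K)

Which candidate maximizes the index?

Screen on constraints: k ≥ 62.0 W/(m·K). Survivors: copper, magnesium alloy.
Normalizing units and computing the index:
  copper: σ_y = 182.0 MPa, ρ = 8920 kg/m³
  magnesium alloy: σ_y = 246.0 MPa, ρ = 1800 kg/m³
  magnesium alloy: M = 8.71×10⁻³
  copper: M = 1.51×10⁻³
Highest index: magnesium alloy.

magnesium alloy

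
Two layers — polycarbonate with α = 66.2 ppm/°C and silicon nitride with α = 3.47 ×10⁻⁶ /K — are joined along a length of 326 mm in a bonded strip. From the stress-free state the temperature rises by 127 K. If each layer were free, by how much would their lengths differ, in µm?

2600 µm

Δα = |66.2 − 3.47|×10⁻⁶/K = 62.7×10⁻⁶/K.
ΔL_mismatch = Δα·L·ΔT = 62.7×10⁻⁶ × 326.0 mm × 127.0 K = 2600 µm.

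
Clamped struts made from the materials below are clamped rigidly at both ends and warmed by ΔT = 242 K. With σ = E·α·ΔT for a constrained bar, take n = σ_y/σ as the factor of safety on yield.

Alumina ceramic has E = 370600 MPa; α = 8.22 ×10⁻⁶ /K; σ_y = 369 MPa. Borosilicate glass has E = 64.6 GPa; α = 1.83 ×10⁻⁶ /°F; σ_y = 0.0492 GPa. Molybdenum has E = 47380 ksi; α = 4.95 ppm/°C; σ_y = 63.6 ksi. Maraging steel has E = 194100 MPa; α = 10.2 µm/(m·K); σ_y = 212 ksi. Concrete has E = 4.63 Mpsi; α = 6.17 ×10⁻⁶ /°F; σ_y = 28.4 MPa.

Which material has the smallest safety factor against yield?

concrete

In consistent units (E in GPa, α in ×10⁻⁶/K, σ_y in MPa):
  alumina ceramic: E = 370.6, α = 8.22, σ_y = 369.0 → σ = 737 MPa, n = 0.501
  borosilicate glass: E = 64.60, α = 3.29, σ_y = 49.20 → σ = 51.5 MPa, n = 0.955
  molybdenum: E = 326.7, α = 4.95, σ_y = 438.5 → σ = 391 MPa, n = 1.12
  maraging steel: E = 194.1, α = 10.2, σ_y = 1462 → σ = 479 MPa, n = 3.05
  concrete: E = 31.92, α = 11.1, σ_y = 28.40 → σ = 85.8 MPa, n = 0.331
The minimum is concrete at n = 0.331.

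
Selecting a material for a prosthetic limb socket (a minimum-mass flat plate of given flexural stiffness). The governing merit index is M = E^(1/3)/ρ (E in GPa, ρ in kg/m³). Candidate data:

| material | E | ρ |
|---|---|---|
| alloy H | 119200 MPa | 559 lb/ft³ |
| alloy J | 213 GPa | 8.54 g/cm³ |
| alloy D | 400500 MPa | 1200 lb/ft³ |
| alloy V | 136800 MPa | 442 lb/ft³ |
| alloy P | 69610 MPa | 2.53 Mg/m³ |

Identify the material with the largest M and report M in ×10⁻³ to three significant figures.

Putting every candidate on a common basis:
  alloy H: E = 119.2 GPa, ρ = 8954 kg/m³
  alloy J: E = 213.0 GPa, ρ = 8540 kg/m³
  alloy D: E = 400.5 GPa, ρ = 19220 kg/m³
  alloy V: E = 136.8 GPa, ρ = 7080 kg/m³
  alloy P: E = 69.61 GPa, ρ = 2530 kg/m³
  alloy P: M = 1.63×10⁻³
  alloy V: M = 0.728×10⁻³
  alloy J: M = 0.699×10⁻³
  alloy H: M = 0.550×10⁻³
  alloy D: M = 0.383×10⁻³
Highest index: alloy P.

alloy P, M = 1.63×10⁻³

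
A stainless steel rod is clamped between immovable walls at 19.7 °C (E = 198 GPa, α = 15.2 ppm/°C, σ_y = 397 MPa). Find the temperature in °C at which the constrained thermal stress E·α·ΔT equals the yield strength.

152 °C

E·α·ΔT = 397.0 MPa ⇒ ΔT = 397.0 / (198.0×10³ × 15.2×10⁻⁶) = 131.9 K.
T = 19.7 + 131.9 = 151.6 °C.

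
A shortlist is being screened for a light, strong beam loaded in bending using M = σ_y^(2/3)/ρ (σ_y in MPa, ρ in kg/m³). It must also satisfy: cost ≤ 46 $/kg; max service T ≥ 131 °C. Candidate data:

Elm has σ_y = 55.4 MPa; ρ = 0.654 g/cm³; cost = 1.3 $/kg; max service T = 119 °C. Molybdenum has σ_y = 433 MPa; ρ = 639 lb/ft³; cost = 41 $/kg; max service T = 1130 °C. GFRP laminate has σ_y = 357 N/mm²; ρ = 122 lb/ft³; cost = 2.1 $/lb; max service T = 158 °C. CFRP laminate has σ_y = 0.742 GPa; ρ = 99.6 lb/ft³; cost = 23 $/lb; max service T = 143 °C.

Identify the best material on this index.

GFRP laminate

Screen on constraints: cost ≤ 46 $/kg; max service T ≥ 131 °C. Survivors: molybdenum, GFRP laminate.
Normalizing units and computing the index:
  molybdenum: σ_y = 433.0 MPa, ρ = 10240 kg/m³
  GFRP laminate: σ_y = 357.0 MPa, ρ = 1954 kg/m³
  GFRP laminate: M = 25.8×10⁻³
  molybdenum: M = 5.59×10⁻³
GFRP laminate has the largest M.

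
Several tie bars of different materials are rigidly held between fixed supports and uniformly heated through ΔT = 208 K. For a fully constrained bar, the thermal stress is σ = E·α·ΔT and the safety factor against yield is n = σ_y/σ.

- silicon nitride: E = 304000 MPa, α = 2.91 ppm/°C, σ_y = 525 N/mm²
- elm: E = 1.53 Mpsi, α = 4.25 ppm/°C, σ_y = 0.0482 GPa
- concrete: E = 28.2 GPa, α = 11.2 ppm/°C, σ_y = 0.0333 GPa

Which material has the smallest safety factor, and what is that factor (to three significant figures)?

In consistent units (E in GPa, α in ×10⁻⁶/K, σ_y in MPa):
  silicon nitride: E = 304.0, α = 2.91, σ_y = 525.0 → σ = 184 MPa, n = 2.85
  elm: E = 10.55, α = 4.25, σ_y = 48.20 → σ = 9.33 MPa, n = 5.17
  concrete: E = 28.20, α = 11.2, σ_y = 33.30 → σ = 65.7 MPa, n = 0.507
The minimum is concrete at n = 0.507.

concrete, n = 0.507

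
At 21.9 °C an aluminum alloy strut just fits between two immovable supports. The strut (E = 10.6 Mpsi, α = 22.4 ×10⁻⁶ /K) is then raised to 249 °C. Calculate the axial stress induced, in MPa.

E = 10.6 Mpsi = 73.08 GPa.
ΔT = 227.1 K. Constrained thermal stress σ = E·α·ΔT = 73.08×10³ MPa × 22.4×10⁻⁶ × 227.1 = 372 MPa (compressive).

372 MPa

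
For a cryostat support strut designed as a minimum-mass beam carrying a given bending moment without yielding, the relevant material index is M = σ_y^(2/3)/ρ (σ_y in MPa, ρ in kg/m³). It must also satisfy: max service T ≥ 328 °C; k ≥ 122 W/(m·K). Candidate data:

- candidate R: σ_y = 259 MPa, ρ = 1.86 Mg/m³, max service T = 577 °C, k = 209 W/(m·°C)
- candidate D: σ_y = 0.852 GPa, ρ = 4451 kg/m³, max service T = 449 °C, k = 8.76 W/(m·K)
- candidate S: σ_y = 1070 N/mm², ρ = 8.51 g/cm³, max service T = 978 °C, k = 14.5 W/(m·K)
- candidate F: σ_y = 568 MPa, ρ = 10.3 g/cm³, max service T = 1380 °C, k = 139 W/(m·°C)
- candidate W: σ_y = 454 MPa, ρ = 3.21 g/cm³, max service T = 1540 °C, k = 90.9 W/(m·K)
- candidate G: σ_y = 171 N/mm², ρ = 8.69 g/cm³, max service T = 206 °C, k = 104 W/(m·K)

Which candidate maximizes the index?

candidate R

Screen on constraints: max service T ≥ 328 °C; k ≥ 122 W/(m·K). Survivors: candidate R, candidate F.
In SI units:
  candidate R: σ_y = 259.0 MPa, ρ = 1860 kg/m³
  candidate F: σ_y = 568.0 MPa, ρ = 10300 kg/m³
  candidate R: M = 21.8×10⁻³
  candidate F: M = 6.66×10⁻³
Candidate R has the largest M.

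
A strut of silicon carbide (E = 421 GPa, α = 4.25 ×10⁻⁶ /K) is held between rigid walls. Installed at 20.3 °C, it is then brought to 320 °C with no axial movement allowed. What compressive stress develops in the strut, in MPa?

ΔT = 299.7 K. Constrained thermal stress σ = E·α·ΔT = 421.0×10³ MPa × 4.25×10⁻⁶ × 299.7 = 536 MPa (compressive).

536 MPa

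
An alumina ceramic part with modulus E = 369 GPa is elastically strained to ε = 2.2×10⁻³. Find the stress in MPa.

812 MPa

σ = E·ε = 369000 MPa × 2.2×10⁻³ = 812 MPa.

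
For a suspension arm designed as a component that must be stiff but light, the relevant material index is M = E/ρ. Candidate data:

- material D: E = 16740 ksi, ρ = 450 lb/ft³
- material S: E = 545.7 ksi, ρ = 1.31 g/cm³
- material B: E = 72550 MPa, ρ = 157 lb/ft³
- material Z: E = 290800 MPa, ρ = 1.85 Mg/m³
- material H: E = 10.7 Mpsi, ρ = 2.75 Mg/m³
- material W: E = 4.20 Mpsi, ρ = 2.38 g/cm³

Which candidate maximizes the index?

material Z

Normalizing units and computing the index:
  material D: E = 115.4 GPa, ρ = 7208 kg/m³
  material S: E = 3.762 GPa, ρ = 1310 kg/m³
  material B: E = 72.55 GPa, ρ = 2515 kg/m³
  material Z: E = 290.8 GPa, ρ = 1850 kg/m³
  material H: E = 73.77 GPa, ρ = 2750 kg/m³
  material W: E = 28.96 GPa, ρ = 2380 kg/m³
  material Z: M = 157 MN·m/kg
  material B: M = 28.8 MN·m/kg
  material H: M = 26.8 MN·m/kg
  material D: M = 16.0 MN·m/kg
  material W: M = 12.2 MN·m/kg
  material S: M = 2.87 MN·m/kg
The maximum is for material Z.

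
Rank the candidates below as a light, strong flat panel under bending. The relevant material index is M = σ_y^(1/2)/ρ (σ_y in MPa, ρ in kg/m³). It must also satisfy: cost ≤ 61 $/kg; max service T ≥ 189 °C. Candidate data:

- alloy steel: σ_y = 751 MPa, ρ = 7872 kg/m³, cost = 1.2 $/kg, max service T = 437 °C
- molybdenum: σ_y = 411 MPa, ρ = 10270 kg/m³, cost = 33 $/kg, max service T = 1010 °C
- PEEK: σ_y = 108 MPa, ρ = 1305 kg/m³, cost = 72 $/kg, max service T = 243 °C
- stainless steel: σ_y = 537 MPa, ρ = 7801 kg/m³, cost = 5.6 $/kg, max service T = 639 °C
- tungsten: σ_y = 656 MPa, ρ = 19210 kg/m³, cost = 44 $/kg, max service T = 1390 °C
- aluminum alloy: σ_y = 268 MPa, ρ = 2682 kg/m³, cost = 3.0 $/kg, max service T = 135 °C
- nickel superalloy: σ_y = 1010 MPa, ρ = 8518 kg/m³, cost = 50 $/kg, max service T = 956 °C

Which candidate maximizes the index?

Screen on constraints: cost ≤ 61 $/kg; max service T ≥ 189 °C. Survivors: alloy steel, molybdenum, stainless steel, tungsten, nickel superalloy.
Evaluate M for each candidate:
  nickel superalloy: M = 3.73×10⁻³
  alloy steel: M = 3.48×10⁻³
  stainless steel: M = 2.97×10⁻³
  molybdenum: M = 1.97×10⁻³
  tungsten: M = 1.33×10⁻³
The maximum is for nickel superalloy.

nickel superalloy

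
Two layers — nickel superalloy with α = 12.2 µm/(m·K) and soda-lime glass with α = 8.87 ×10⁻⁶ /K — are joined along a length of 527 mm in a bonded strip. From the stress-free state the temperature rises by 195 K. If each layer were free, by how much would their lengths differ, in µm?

Δα = |12.2 − 8.87|×10⁻⁶/K = 3.33×10⁻⁶/K.
ΔL_mismatch = Δα·L·ΔT = 3.33×10⁻⁶ × 527.0 mm × 195.0 K = 342 µm.

342 µm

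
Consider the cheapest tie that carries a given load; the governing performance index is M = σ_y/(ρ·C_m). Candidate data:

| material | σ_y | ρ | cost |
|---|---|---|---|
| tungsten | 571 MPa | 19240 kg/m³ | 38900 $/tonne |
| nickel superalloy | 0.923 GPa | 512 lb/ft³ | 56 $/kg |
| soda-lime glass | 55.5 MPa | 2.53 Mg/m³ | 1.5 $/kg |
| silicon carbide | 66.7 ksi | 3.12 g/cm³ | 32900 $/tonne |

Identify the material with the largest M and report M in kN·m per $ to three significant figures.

Normalizing units and computing the index:
  tungsten: σ_y = 571.0 MPa, ρ = 19240 kg/m³, cost = 38.90 $/kg
  nickel superalloy: σ_y = 923.0 MPa, ρ = 8201 kg/m³, cost = 56.00 $/kg
  soda-lime glass: σ_y = 55.50 MPa, ρ = 2530 kg/m³, cost = 1.500 $/kg
  silicon carbide: σ_y = 459.9 MPa, ρ = 3120 kg/m³, cost = 32.90 $/kg
  soda-lime glass: M = 14.6 kN·m per $
  silicon carbide: M = 4.48 kN·m per $
  nickel superalloy: M = 2.01 kN·m per $
  tungsten: M = 0.763 kN·m per $
Highest index: soda-lime glass.

soda-lime glass, M = 14.6 kN·m per $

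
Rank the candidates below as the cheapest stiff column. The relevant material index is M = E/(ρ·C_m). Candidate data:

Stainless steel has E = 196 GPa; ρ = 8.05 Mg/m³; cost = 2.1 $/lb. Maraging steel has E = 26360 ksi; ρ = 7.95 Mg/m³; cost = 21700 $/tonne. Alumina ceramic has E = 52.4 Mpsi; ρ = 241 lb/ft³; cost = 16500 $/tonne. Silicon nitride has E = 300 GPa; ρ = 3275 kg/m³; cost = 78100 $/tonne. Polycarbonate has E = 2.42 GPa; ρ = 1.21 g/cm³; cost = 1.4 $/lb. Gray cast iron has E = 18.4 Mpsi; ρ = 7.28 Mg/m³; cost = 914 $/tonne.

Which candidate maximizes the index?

Normalizing units and computing the index:
  stainless steel: E = 196.0 GPa, ρ = 8050 kg/m³, cost = 4.630 $/kg
  maraging steel: E = 181.7 GPa, ρ = 7950 kg/m³, cost = 21.70 $/kg
  alumina ceramic: E = 361.3 GPa, ρ = 3860 kg/m³, cost = 16.50 $/kg
  silicon nitride: E = 300.0 GPa, ρ = 3275 kg/m³, cost = 78.10 $/kg
  polycarbonate: E = 2.420 GPa, ρ = 1210 kg/m³, cost = 3.086 $/kg
  gray cast iron: E = 126.9 GPa, ρ = 7280 kg/m³, cost = 0.9140 $/kg
  gray cast iron: M = 19.1 MN·m per $
  alumina ceramic: M = 5.67 MN·m per $
  stainless steel: M = 5.26 MN·m per $
  silicon nitride: M = 1.17 MN·m per $
  maraging steel: M = 1.05 MN·m per $
  polycarbonate: M = 0.648 MN·m per $
Highest index: gray cast iron.

gray cast iron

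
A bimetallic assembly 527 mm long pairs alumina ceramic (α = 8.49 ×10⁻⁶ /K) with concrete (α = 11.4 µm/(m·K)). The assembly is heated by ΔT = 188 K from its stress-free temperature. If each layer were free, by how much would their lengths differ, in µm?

288 µm

Δα = |8.49 − 11.4|×10⁻⁶/K = 2.91×10⁻⁶/K.
ΔL_mismatch = Δα·L·ΔT = 2.91×10⁻⁶ × 527.0 mm × 188.0 K = 288 µm.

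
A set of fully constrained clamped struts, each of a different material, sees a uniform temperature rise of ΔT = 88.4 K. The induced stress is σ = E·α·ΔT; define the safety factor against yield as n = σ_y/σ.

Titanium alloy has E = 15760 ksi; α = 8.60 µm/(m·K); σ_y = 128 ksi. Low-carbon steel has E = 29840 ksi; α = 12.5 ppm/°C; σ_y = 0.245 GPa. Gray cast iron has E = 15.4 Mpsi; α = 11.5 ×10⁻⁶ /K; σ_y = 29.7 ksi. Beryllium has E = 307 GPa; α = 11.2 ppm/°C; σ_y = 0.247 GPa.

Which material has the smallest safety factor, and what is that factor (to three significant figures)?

With everything in SI (GPa, ×10⁻⁶/K, MPa):
  titanium alloy: E = 108.7, α = 8.60, σ_y = 882.5 → σ = 82.6 MPa, n = 10.7
  low-carbon steel: E = 205.7, α = 12.5, σ_y = 245.0 → σ = 227 MPa, n = 1.08
  gray cast iron: E = 106.2, α = 11.5, σ_y = 204.8 → σ = 108 MPa, n = 1.90
  beryllium: E = 307.0, α = 11.2, σ_y = 247.0 → σ = 304 MPa, n = 0.813
Smallest n: beryllium with n = 0.813.

beryllium, n = 0.813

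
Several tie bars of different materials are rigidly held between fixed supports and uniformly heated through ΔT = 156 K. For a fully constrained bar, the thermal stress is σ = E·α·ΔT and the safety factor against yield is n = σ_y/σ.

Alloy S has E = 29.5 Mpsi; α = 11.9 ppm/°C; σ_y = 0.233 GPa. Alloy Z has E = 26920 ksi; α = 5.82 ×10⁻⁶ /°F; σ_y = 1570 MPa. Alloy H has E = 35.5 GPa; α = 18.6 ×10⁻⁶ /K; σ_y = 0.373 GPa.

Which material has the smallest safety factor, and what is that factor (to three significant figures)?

alloy S, n = 0.617

In consistent units (E in GPa, α in ×10⁻⁶/K, σ_y in MPa):
  alloy S: E = 203.4, α = 11.9, σ_y = 233.0 → σ = 378 MPa, n = 0.617
  alloy Z: E = 185.6, α = 10.5, σ_y = 1570 → σ = 303 MPa, n = 5.18
  alloy H: E = 35.50, α = 18.6, σ_y = 373.0 → σ = 103 MPa, n = 3.62
The minimum is alloy S at n = 0.617.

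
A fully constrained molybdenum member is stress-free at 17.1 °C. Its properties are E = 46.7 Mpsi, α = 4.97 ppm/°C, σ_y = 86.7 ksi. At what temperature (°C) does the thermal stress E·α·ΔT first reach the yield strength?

E = 46.7 Mpsi = 322.0 GPa.
σ_y = 86.7 ksi = 597.8 MPa.
E·α·ΔT = 597.8 MPa ⇒ ΔT = 597.8 / (322.0×10³ × 4.97×10⁻⁶) = 373.5 K.
T = 17.1 + 373.5 = 390.6 °C.

391 °C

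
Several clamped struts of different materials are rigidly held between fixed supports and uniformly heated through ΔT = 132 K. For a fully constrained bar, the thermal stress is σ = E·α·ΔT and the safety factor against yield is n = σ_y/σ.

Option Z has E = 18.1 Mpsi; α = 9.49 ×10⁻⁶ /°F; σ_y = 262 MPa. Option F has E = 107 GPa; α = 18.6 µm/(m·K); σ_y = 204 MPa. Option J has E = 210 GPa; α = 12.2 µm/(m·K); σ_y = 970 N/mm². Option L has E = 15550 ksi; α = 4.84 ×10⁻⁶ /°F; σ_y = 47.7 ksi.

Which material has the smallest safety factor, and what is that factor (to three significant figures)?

Per material, after unit conversion:
  option Z: E = 124.8, α = 17.1, σ_y = 262.0 → σ = 281 MPa, n = 0.931
  option F: E = 107.0, α = 18.6, σ_y = 204.0 → σ = 263 MPa, n = 0.777
  option J: E = 210.0, α = 12.2, σ_y = 970.0 → σ = 338 MPa, n = 2.87
  option L: E = 107.2, α = 8.71, σ_y = 328.9 → σ = 123 MPa, n = 2.67
Smallest n: option F with n = 0.777.

option F, n = 0.777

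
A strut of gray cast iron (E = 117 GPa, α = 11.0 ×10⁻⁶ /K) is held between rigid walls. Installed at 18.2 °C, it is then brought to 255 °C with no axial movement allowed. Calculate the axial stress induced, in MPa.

ΔT = 236.8 K. Constrained thermal stress σ = E·α·ΔT = 117.0×10³ MPa × 11.0×10⁻⁶ × 236.8 = 305 MPa (compressive).

305 MPa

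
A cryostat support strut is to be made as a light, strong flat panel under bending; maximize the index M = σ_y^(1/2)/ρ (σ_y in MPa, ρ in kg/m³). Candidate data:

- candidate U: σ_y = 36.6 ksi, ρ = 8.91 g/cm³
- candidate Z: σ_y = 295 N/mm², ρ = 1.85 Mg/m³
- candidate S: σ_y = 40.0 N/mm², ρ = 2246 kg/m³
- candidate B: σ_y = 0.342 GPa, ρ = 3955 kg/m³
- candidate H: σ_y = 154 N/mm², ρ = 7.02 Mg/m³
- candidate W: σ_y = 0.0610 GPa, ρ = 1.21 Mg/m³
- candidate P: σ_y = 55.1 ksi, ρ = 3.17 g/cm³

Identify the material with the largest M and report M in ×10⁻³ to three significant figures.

candidate Z, M = 9.28×10⁻³

Normalizing units and computing the index:
  candidate U: σ_y = 252.3 MPa, ρ = 8910 kg/m³
  candidate Z: σ_y = 295.0 MPa, ρ = 1850 kg/m³
  candidate S: σ_y = 40.00 MPa, ρ = 2246 kg/m³
  candidate B: σ_y = 342.0 MPa, ρ = 3955 kg/m³
  candidate H: σ_y = 154.0 MPa, ρ = 7020 kg/m³
  candidate W: σ_y = 61.00 MPa, ρ = 1210 kg/m³
  candidate P: σ_y = 379.9 MPa, ρ = 3170 kg/m³
  candidate Z: M = 9.28×10⁻³
  candidate W: M = 6.45×10⁻³
  candidate P: M = 6.15×10⁻³
  candidate B: M = 4.68×10⁻³
  candidate S: M = 2.82×10⁻³
  candidate U: M = 1.78×10⁻³
  candidate H: M = 1.77×10⁻³
Highest index: candidate Z.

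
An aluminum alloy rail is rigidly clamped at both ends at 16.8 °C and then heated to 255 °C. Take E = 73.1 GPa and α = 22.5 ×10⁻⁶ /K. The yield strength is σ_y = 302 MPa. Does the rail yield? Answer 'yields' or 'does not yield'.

yields

ΔT = 238.2 K. Constrained thermal stress σ = E·α·ΔT = 73.10×10³ MPa × 22.5×10⁻⁶ × 238.2 = 392 MPa (compressive).
Compare to σ_y = 302 MPa: σ ≥ σ_y, so it yields.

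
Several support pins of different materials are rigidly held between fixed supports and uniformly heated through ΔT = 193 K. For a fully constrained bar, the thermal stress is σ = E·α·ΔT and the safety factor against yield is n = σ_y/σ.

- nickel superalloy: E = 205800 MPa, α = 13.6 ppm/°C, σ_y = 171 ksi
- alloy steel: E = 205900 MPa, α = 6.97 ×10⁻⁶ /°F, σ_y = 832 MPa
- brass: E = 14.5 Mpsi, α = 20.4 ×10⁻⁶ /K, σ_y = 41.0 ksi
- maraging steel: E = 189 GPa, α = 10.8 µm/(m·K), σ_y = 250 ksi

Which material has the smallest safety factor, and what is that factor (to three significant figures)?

In consistent units (E in GPa, α in ×10⁻⁶/K, σ_y in MPa):
  nickel superalloy: E = 205.8, α = 13.6, σ_y = 1179 → σ = 540 MPa, n = 2.18
  alloy steel: E = 205.9, α = 12.5, σ_y = 832.0 → σ = 499 MPa, n = 1.67
  brass: E = 99.97, α = 20.4, σ_y = 282.7 → σ = 394 MPa, n = 0.718
  maraging steel: E = 189.0, α = 10.8, σ_y = 1724 → σ = 394 MPa, n = 4.38
Smallest n: brass with n = 0.718.

brass, n = 0.718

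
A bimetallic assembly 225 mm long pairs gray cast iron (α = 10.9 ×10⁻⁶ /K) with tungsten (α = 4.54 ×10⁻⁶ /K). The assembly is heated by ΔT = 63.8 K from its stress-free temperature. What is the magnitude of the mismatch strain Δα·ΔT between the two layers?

Δα = |10.9 − 4.54|×10⁻⁶/K = 6.36×10⁻⁶/K.
Mismatch strain = Δα·ΔT = 6.36×10⁻⁶ × 63.8 = 4.06×10⁻⁴.

4.06×10⁻⁴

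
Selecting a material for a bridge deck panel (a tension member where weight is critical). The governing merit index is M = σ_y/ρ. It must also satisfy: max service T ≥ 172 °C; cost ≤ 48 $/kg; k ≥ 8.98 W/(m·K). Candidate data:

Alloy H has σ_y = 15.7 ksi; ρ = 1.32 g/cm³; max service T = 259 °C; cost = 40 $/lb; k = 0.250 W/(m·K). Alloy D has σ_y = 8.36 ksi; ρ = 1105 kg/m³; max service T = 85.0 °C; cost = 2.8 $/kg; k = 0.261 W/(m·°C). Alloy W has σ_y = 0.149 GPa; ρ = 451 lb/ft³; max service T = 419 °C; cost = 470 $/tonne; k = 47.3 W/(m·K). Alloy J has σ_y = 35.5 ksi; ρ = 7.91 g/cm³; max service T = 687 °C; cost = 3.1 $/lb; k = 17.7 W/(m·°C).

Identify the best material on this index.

Screen on constraints: max service T ≥ 172 °C; cost ≤ 48 $/kg; k ≥ 8.98 W/(m·K). Survivors: alloy W, alloy J.
Convert each candidate to consistent units, then evaluate M:
  alloy W: σ_y = 149.0 MPa, ρ = 7224 kg/m³
  alloy J: σ_y = 244.8 MPa, ρ = 7910 kg/m³
  alloy J: M = 30.9 kN·m/kg
  alloy W: M = 20.6 kN·m/kg
Alloy J has the largest M.

alloy J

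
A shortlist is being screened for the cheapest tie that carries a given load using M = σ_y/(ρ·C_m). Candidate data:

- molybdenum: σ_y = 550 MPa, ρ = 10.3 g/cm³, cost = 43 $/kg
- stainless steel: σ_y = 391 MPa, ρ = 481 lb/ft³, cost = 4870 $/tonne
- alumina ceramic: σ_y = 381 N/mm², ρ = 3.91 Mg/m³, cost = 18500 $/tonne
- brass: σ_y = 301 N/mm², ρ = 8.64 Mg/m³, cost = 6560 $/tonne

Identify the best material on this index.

stainless steel

After converting to SI:
  molybdenum: σ_y = 550.0 MPa, ρ = 10300 kg/m³, cost = 43.00 $/kg
  stainless steel: σ_y = 391.0 MPa, ρ = 7705 kg/m³, cost = 4.870 $/kg
  alumina ceramic: σ_y = 381.0 MPa, ρ = 3910 kg/m³, cost = 18.50 $/kg
  brass: σ_y = 301.0 MPa, ρ = 8640 kg/m³, cost = 6.560 $/kg
  stainless steel: M = 10.4 kN·m per $
  brass: M = 5.31 kN·m per $
  alumina ceramic: M = 5.27 kN·m per $
  molybdenum: M = 1.24 kN·m per $
Stainless steel has the largest M.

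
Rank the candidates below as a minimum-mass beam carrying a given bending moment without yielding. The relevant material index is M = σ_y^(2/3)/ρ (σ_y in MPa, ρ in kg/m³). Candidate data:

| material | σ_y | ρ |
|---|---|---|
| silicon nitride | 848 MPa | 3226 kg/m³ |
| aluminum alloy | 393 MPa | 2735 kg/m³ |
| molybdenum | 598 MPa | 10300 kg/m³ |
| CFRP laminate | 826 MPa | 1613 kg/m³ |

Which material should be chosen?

Evaluate M for each candidate:
  CFRP laminate: M = 54.6×10⁻³
  silicon nitride: M = 27.8×10⁻³
  aluminum alloy: M = 19.6×10⁻³
  molybdenum: M = 6.89×10⁻³
Highest index: CFRP laminate.

CFRP laminate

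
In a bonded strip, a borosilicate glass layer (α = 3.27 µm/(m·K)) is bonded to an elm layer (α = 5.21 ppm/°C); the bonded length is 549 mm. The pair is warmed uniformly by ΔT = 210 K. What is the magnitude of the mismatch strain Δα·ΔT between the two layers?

4.07×10⁻⁴

Δα = |3.27 − 5.21|×10⁻⁶/K = 1.94×10⁻⁶/K.
Mismatch strain = Δα·ΔT = 1.94×10⁻⁶ × 210.0 = 4.07×10⁻⁴.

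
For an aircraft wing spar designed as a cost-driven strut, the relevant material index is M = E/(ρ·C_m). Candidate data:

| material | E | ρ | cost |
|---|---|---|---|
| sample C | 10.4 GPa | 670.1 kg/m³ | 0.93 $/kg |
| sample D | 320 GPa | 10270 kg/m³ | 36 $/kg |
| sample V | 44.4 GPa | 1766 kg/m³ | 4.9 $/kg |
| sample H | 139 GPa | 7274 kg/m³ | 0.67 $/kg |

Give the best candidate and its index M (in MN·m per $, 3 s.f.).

Per-candidate index values:
  sample H: M = 28.5 MN·m per $
  sample C: M = 16.7 MN·m per $
  sample V: M = 5.13 MN·m per $
  sample D: M = 0.866 MN·m per $
Highest index: sample H.

sample H, M = 28.5 MN·m per $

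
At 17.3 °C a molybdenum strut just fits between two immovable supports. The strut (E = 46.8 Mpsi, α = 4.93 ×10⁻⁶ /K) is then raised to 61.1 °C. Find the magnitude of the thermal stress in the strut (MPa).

69.7 MPa

E = 46.8 Mpsi = 322.7 GPa.
ΔT = 43.80 K. Constrained thermal stress σ = E·α·ΔT = 322.7×10³ MPa × 4.93×10⁻⁶ × 43.80 = 69.7 MPa (compressive).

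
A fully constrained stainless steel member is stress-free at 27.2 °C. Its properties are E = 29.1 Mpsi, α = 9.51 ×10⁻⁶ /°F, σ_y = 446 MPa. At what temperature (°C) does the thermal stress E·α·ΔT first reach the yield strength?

157 °C

E = 29.1 Mpsi = 200.6 GPa.
α = 9.51×10⁻⁶/°F × 9/5 = 17.1×10⁻⁶/K.
E·α·ΔT = 446.0 MPa ⇒ ΔT = 446.0 / (200.6×10³ × 17.1×10⁻⁶) = 129.9 K.
T = 27.2 + 129.9 = 157.1 °C.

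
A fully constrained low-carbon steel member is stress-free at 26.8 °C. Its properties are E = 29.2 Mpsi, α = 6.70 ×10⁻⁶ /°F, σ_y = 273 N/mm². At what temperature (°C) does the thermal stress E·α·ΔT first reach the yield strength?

E = 29.2 Mpsi = 201.3 GPa.
α = 6.70×10⁻⁶/°F × 9/5 = 12.1×10⁻⁶/K.
σ_y = 273 N/mm² = 273.0 MPa.
E·α·ΔT = 273.0 MPa ⇒ ΔT = 273.0 / (201.3×10³ × 12.1×10⁻⁶) = 112.4 K.
T = 26.8 + 112.4 = 139.2 °C.

139 °C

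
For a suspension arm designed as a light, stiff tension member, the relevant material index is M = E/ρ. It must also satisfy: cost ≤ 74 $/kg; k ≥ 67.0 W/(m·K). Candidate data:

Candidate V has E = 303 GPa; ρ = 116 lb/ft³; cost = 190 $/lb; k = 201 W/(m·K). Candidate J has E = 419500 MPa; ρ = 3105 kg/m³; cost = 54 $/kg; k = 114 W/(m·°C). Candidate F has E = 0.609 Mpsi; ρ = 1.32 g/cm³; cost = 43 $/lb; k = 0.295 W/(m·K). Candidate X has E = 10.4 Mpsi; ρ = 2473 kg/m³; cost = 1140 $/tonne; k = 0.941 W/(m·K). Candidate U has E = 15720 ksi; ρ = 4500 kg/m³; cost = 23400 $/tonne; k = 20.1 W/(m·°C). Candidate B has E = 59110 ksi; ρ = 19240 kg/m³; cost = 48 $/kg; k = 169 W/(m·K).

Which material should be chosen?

candidate J

Screen on constraints: cost ≤ 74 $/kg; k ≥ 67.0 W/(m·K). Survivors: candidate J, candidate B.
In SI units:
  candidate J: E = 419.5 GPa, ρ = 3105 kg/m³
  candidate B: E = 407.5 GPa, ρ = 19240 kg/m³
  candidate J: M = 135 MN·m/kg
  candidate B: M = 21.2 MN·m/kg
Candidate J has the largest M.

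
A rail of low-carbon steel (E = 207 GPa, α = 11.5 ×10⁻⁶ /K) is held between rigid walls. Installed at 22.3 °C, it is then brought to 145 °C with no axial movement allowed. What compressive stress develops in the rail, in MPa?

292 MPa

ΔT = 122.7 K. Constrained thermal stress σ = E·α·ΔT = 207.0×10³ MPa × 11.5×10⁻⁶ × 122.7 = 292 MPa (compressive).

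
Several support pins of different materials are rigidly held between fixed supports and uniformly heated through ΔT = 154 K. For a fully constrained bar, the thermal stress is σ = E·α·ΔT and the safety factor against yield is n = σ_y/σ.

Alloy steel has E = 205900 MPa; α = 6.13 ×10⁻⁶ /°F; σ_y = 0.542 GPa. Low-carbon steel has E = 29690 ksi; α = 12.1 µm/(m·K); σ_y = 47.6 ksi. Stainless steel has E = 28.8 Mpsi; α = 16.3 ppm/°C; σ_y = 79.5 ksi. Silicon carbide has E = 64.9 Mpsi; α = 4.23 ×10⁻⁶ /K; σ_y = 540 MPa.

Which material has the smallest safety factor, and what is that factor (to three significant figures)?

In consistent units (E in GPa, α in ×10⁻⁶/K, σ_y in MPa):
  alloy steel: E = 205.9, α = 11.0, σ_y = 542.0 → σ = 350 MPa, n = 1.55
  low-carbon steel: E = 204.7, α = 12.1, σ_y = 328.2 → σ = 381 MPa, n = 0.860
  stainless steel: E = 198.6, α = 16.3, σ_y = 548.1 → σ = 498 MPa, n = 1.10
  silicon carbide: E = 447.5, α = 4.23, σ_y = 540.0 → σ = 291 MPa, n = 1.85
Smallest n: low-carbon steel with n = 0.860.

low-carbon steel, n = 0.860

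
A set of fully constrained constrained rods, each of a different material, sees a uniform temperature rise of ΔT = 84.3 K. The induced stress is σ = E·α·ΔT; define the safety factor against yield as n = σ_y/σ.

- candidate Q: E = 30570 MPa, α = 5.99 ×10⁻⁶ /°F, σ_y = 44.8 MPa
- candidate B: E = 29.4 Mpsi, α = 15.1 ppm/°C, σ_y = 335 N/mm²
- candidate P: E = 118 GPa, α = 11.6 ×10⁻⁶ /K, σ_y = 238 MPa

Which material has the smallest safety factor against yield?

candidate B

In consistent units (E in GPa, α in ×10⁻⁶/K, σ_y in MPa):
  candidate Q: E = 30.57, α = 10.8, σ_y = 44.80 → σ = 27.8 MPa, n = 1.61
  candidate B: E = 202.7, α = 15.1, σ_y = 335.0 → σ = 258 MPa, n = 1.30
  candidate P: E = 118.0, α = 11.6, σ_y = 238.0 → σ = 115 MPa, n = 2.06
Candidate B has the lowest safety factor, n = 1.30.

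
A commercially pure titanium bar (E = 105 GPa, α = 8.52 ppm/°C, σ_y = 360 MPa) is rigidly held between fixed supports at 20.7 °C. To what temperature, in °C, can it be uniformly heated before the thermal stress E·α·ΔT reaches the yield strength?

E·α·ΔT = 360.0 MPa ⇒ ΔT = 360.0 / (105.0×10³ × 8.52×10⁻⁶) = 402.4 K.
T = 20.7 + 402.4 = 423.1 °C.

423 °C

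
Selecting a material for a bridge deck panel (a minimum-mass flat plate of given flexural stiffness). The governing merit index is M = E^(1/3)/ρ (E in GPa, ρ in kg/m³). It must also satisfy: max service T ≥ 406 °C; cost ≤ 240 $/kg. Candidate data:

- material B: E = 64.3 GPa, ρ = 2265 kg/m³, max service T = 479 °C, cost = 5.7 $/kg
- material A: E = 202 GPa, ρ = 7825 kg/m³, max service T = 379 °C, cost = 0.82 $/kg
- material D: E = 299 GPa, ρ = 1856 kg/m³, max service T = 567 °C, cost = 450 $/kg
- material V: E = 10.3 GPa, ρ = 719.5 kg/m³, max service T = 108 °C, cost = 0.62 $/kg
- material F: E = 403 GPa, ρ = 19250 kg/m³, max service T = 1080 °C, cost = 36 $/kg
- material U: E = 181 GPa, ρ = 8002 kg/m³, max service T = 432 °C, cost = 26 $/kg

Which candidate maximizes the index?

Screen on constraints: max service T ≥ 406 °C; cost ≤ 240 $/kg. Survivors: material B, material F, material U.
Per-candidate index values:
  material B: M = 1.77×10⁻³
  material U: M = 0.707×10⁻³
  material F: M = 0.384×10⁻³
Highest index: material B.

material B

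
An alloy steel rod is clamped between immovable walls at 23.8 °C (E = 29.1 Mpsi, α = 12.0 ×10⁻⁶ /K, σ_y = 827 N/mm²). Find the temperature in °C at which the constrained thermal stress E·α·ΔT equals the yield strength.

367 °C

E = 29.1 Mpsi = 200.6 GPa.
σ_y = 827 N/mm² = 827.0 MPa.
E·α·ΔT = 827.0 MPa ⇒ ΔT = 827.0 / (200.6×10³ × 12.0×10⁻⁶) = 343.5 K.
T = 23.8 + 343.5 = 367.3 °C.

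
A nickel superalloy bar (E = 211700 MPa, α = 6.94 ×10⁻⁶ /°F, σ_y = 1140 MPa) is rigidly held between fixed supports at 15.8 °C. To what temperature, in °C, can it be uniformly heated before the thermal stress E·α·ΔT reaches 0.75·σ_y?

339 °C

E = 211700 MPa = 211.7 GPa.
α = 6.94×10⁻⁶/°F × 9/5 = 12.5×10⁻⁶/K.
E·α·ΔT = 855.0 MPa ⇒ ΔT = 855.0 / (211.7×10³ × 12.5×10⁻⁶) = 323.3 K.
T = 15.8 + 323.3 = 339.1 °C.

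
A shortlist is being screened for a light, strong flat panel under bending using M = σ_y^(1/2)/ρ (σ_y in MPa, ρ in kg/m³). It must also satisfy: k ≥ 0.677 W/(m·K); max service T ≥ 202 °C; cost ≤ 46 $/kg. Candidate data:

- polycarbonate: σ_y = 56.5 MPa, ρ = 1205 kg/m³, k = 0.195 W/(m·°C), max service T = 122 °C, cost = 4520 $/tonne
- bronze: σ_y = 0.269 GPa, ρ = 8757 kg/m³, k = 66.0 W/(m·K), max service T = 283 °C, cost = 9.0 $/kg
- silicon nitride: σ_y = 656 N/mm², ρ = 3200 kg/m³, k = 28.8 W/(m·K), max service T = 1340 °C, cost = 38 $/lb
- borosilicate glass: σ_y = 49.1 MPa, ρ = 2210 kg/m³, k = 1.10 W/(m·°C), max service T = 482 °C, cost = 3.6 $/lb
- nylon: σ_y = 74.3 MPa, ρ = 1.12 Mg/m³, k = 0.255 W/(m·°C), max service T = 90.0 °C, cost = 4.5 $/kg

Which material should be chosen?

borosilicate glass

Screen on constraints: k ≥ 0.677 W/(m·K); max service T ≥ 202 °C; cost ≤ 46 $/kg. Survivors: bronze, borosilicate glass.
After converting to SI:
  bronze: σ_y = 269.0 MPa, ρ = 8757 kg/m³
  borosilicate glass: σ_y = 49.10 MPa, ρ = 2210 kg/m³
  borosilicate glass: M = 3.17×10⁻³
  bronze: M = 1.87×10⁻³
The maximum is for borosilicate glass.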